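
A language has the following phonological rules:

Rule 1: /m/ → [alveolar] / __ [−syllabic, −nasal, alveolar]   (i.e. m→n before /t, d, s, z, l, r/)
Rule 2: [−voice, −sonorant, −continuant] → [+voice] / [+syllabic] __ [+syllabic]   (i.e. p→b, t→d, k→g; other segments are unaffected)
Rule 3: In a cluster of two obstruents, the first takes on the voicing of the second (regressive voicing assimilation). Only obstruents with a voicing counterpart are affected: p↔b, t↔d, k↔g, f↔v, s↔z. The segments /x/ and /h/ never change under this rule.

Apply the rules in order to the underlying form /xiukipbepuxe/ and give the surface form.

Rule 1 (nasal place assimilation): no segment meets the environment; /xiukipbepuxe/ is unchanged.
Rule 2 (intervocalic voicing): /k/ is a voiceless stop between vowels /u/ and /i/, so it voices to [g]. /p/ is a voiceless stop between vowels /e/ and /u/, so it voices to [b]. /xiukipbepuxe/ → xiugipbebuxe.
Rule 3 (regressive voicing assimilation): /p/ precedes the voiced obstruent /b/, so it voices to [b] by assimilation. /xiugipbebuxe/ → xiugibbebuxe.

xiugibbebuxe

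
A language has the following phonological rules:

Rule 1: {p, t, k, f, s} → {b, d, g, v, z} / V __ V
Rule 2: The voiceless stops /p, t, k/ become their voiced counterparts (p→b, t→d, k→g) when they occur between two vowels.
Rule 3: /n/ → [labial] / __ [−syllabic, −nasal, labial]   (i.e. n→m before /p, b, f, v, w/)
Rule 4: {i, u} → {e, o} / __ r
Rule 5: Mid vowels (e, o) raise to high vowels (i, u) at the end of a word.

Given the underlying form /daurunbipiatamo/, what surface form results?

daorumbibiadamu

Rule 1 (intervocalic voicing): /p/ is a voiceless obstruent between vowels /i/ and /i/, so it voices to [b]. /t/ is a voiceless obstruent between vowels /a/ and /a/, so it voices to [d]. /daurunbipiatamo/ → daurunbibiadamo.
Rule 2 (intervocalic voicing): no segment meets the environment; /daurunbibiadamo/ is unchanged.
Rule 3 (nasal place assimilation): /n/ precedes the labial consonant /b/, so it assimilates in place to [m]. /daurunbibiadamo/ → daurumbibiadamo.
Rule 4 (pre-rhotic lowering): /u/ is a high vowel immediately before /r/, so it lowers to [o]. /daurumbibiadamo/ → daorumbibiadamo.
Rule 5 (final vowel raising): /o/ is a mid vowel in word-final position, so it raises to [u]. /daorumbibiadamo/ → daorumbibiadamu.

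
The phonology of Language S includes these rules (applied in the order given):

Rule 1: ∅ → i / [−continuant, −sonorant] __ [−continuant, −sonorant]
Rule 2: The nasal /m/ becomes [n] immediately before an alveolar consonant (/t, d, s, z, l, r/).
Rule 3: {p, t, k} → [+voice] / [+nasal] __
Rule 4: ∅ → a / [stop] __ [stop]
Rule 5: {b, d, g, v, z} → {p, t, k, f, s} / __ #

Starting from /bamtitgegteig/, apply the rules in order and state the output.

Rule 1 (stop-cluster i-epenthesis): /t/ and /g/ form a stop–stop cluster, so [i] is inserted between them. /g/ and /t/ form a stop–stop cluster, so [i] is inserted between them. /bamtitgegteig/ → bamtitigegiteig.
Rule 2 (nasal place assimilation): /m/ precedes the alveolar consonant /t/, so it assimilates in place to [n]. /bamtitigegiteig/ → bantitigegiteig.
Rule 3 (post-nasal voicing): /t/ is a voiceless stop immediately after the nasal /n/, so it voices to [d]. /bantitigegiteig/ → banditigegiteig.
Rule 4 (stop-cluster a-epenthesis): no segment meets the environment; /banditigegiteig/ is unchanged.
Rule 5 (final devoicing): /g/ is a voiced obstruent in word-final position, so it devoices to [k]. /banditigegiteig/ → banditigegiteik.

banditigegiteik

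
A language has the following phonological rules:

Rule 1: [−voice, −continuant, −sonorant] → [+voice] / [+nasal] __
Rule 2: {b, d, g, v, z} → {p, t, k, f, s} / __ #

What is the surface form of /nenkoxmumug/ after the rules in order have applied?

nengoxmumuk

Rule 1 (post-nasal voicing): /k/ is a voiceless stop immediately after the nasal /n/, so it voices to [g]. /nenkoxmumug/ → nengoxmumug.
Rule 2 (final devoicing): /g/ is a voiced obstruent in word-final position, so it devoices to [k]. /nengoxmumug/ → nengoxmumuk.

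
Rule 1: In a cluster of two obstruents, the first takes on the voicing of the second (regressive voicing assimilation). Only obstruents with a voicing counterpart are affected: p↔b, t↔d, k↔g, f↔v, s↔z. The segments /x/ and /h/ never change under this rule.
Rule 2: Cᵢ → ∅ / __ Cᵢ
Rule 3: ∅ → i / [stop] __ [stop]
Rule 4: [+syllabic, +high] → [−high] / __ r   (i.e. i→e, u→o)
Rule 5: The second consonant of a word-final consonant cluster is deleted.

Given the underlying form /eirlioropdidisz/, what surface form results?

eerliorobididiz

Rule 1 (regressive voicing assimilation): /p/ precedes the voiced obstruent /d/, so it voices to [b] by assimilation. /s/ precedes the voiced obstruent /z/, so it voices to [z] by assimilation. /eirlioropdidisz/ → eirliorobdidizz.
Rule 2 (degemination): /zz/ is a geminate; the first /z/ deletes. /eirliorobdidizz/ → eirliorobdidiz.
Rule 3 (stop-cluster i-epenthesis): /b/ and /d/ form a stop–stop cluster, so [i] is inserted between them. /eirliorobdidiz/ → eirliorobididiz.
Rule 4 (pre-rhotic lowering): /i/ is a high vowel immediately before /r/, so it lowers to [e]. /eirliorobididiz/ → eerliorobididiz.
Rule 5 (final cluster simplification): no segment meets the environment; /eerliorobididiz/ is unchanged.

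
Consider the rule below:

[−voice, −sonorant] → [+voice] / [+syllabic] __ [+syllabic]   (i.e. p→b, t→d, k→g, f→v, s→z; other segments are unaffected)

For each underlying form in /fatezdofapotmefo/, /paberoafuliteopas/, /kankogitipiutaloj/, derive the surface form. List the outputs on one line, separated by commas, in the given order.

fadezdovabotmevo, paberoavulideobas, kankogidibiudaloj

/fatezdofapotmefo/: /t/ is a voiceless obstruent between vowels /a/ and /e/, so it voices to [d]. /f/ is a voiceless obstruent between vowels /o/ and /a/, so it voices to [v]. /p/ is a voiceless obstruent between vowels /a/ and /o/, so it voices to [b]. /f/ is a voiceless obstruent between vowels /e/ and /o/, so it voices to [v]. → [fadezdovabotmevo].
/paberoafuliteopas/: /f/ is a voiceless obstruent between vowels /a/ and /u/, so it voices to [v]. /t/ is a voiceless obstruent between vowels /i/ and /e/, so it voices to [d]. /p/ is a voiceless obstruent between vowels /o/ and /a/, so it voices to [b]. → [paberoavulideobas].
/kankogitipiutaloj/: /t/ is a voiceless obstruent between vowels /i/ and /i/, so it voices to [d]. /p/ is a voiceless obstruent between vowels /i/ and /i/, so it voices to [b]. /t/ is a voiceless obstruent between vowels /u/ and /a/, so it voices to [d]. → [kankogidibiudaloj].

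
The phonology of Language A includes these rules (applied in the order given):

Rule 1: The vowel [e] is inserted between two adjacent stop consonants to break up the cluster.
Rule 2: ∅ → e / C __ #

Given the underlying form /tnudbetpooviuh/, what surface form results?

Rule 1 (stop-cluster e-epenthesis): /d/ and /b/ form a stop–stop cluster, so [e] is inserted between them. /t/ and /p/ form a stop–stop cluster, so [e] is inserted between them. /tnudbetpooviuh/ → tnudebetepooviuh.
Rule 2 (final e-epenthesis): the form ends in the consonant /h/, so [e] is inserted word-finally. /tnudebetepooviuh/ → tnudebetepooviuhe.

tnudebetepooviuhe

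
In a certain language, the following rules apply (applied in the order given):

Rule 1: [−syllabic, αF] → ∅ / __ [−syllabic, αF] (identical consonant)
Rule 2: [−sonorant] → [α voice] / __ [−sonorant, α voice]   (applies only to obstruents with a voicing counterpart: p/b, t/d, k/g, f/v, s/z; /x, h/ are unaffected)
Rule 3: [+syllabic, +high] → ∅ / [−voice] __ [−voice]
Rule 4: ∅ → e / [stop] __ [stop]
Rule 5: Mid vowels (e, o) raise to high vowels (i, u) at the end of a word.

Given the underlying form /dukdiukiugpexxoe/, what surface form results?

dugediukiukepexoi

Rule 1 (degemination): /xx/ is a geminate; the first /x/ deletes. /dukdiukiugpexxoe/ → dukdiukiugpexoe.
Rule 2 (regressive voicing assimilation): /k/ precedes the voiced obstruent /d/, so it voices to [g] by assimilation. /g/ precedes the voiceless obstruent /p/, so it devoices to [k] by assimilation. /dukdiukiugpexoe/ → dugdiukiukpexoe.
Rule 3 (high vowel syncope): no segment meets the environment; /dugdiukiukpexoe/ is unchanged.
Rule 4 (stop-cluster e-epenthesis): /g/ and /d/ form a stop–stop cluster, so [e] is inserted between them. /k/ and /p/ form a stop–stop cluster, so [e] is inserted between them. /dugdiukiukpexoe/ → dugediukiukepexoe.
Rule 5 (final vowel raising): /e/ is a mid vowel in word-final position, so it raises to [i]. /dugediukiukepexoe/ → dugediukiukepexoi.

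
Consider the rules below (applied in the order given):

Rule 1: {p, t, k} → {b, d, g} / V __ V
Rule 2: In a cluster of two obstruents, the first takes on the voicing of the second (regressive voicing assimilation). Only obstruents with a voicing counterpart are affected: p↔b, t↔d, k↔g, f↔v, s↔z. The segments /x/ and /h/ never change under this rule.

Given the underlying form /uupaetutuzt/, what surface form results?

Rule 1 (intervocalic voicing): /p/ is a voiceless stop between vowels /u/ and /a/, so it voices to [b]. /t/ is a voiceless stop between vowels /e/ and /u/, so it voices to [d]. /t/ is a voiceless stop between vowels /u/ and /u/, so it voices to [d]. /uupaetutuzt/ → uubaeduduzt.
Rule 2 (regressive voicing assimilation): /z/ precedes the voiceless obstruent /t/, so it devoices to [s] by assimilation. /uubaeduduzt/ → uubaedudust.

uubaedudust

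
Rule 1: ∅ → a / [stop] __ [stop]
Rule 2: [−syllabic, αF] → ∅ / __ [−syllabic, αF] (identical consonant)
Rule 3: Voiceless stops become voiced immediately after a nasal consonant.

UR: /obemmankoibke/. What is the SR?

obemangoibake

Rule 1 (stop-cluster a-epenthesis): /b/ and /k/ form a stop–stop cluster, so [a] is inserted between them. /obemmankoibke/ → obemmankoibake.
Rule 2 (degemination): /mm/ is a geminate; the first /m/ deletes. /obemmankoibake/ → obemankoibake.
Rule 3 (post-nasal voicing): /k/ is a voiceless stop immediately after the nasal /n/, so it voices to [g]. /obemankoibake/ → obemangoibake.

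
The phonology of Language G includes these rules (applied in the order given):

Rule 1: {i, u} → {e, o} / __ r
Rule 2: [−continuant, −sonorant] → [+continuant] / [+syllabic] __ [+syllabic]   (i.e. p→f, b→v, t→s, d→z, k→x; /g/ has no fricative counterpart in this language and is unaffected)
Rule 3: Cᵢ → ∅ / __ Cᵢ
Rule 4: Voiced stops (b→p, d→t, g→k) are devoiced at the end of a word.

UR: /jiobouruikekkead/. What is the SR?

Rule 1 (pre-rhotic lowering): /u/ is a high vowel immediately before /r/, so it lowers to [o]. /jiobouruikekkead/ → jiobooruikekkead.
Rule 2 (intervocalic spirantization): /b/ is a stop between vowels /o/ and /o/, so it spirantizes to the fricative [v]. /k/ is a stop between vowels /i/ and /e/, so it spirantizes to the fricative [x]. /jiobooruikekkead/ → jiovooruixekkead.
Rule 3 (degemination): /kk/ is a geminate; the first /k/ deletes. /jiovooruixekkead/ → jiovooruixekead.
Rule 4 (final devoicing): /d/ is a voiced stop in word-final position, so it devoices to [t]. /jiovooruixekead/ → jiovooruixekeat.

jiovooruixekeat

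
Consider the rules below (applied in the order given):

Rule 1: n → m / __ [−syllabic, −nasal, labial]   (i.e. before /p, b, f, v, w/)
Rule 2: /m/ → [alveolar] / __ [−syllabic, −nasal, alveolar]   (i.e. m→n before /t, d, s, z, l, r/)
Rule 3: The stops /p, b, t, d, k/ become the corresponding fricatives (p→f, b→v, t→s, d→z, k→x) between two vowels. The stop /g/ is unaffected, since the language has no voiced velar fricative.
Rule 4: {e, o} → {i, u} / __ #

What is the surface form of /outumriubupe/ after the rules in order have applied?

ousunriuvufi

Rule 1 (nasal place assimilation): no segment meets the environment; /outumriubupe/ is unchanged.
Rule 2 (nasal place assimilation): /m/ precedes the alveolar consonant /r/, so it assimilates in place to [n]. /outumriubupe/ → outunriubupe.
Rule 3 (intervocalic spirantization): /t/ is a stop between vowels /u/ and /u/, so it spirantizes to the fricative [s]. /b/ is a stop between vowels /u/ and /u/, so it spirantizes to the fricative [v]. /p/ is a stop between vowels /u/ and /e/, so it spirantizes to the fricative [f]. /outunriubupe/ → ousunriuvufe.
Rule 4 (final vowel raising): /e/ is a mid vowel in word-final position, so it raises to [i]. /ousunriuvufe/ → ousunriuvufi.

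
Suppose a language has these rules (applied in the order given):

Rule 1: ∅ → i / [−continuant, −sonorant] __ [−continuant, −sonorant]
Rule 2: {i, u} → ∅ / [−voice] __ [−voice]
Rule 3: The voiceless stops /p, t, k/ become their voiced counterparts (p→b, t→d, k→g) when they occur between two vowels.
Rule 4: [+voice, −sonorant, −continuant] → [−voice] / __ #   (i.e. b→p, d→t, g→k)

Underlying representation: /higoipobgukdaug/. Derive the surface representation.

higoibobigugidauk

Rule 1 (stop-cluster i-epenthesis): /b/ and /g/ form a stop–stop cluster, so [i] is inserted between them. /k/ and /d/ form a stop–stop cluster, so [i] is inserted between them. /higoipobgukdaug/ → higoipobigukidaug.
Rule 2 (high vowel syncope): no segment meets the environment; /higoipobigukidaug/ is unchanged.
Rule 3 (intervocalic voicing): /p/ is a voiceless stop between vowels /i/ and /o/, so it voices to [b]. /k/ is a voiceless stop between vowels /u/ and /i/, so it voices to [g]. /higoipobigukidaug/ → higoibobigugidaug.
Rule 4 (final devoicing): /g/ is a voiced stop in word-final position, so it devoices to [k]. /higoibobigugidaug/ → higoibobigugidauk.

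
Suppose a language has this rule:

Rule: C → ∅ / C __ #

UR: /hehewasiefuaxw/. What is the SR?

hehewasiefuax

/w/ is the second consonant of a word-final cluster /xw/, so it deletes.
Surface form: [hehewasiefuax].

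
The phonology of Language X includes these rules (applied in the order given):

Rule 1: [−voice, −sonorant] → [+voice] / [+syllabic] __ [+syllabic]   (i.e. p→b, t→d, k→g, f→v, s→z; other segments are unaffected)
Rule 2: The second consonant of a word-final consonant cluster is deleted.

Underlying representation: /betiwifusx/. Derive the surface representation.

bediwivus

Rule 1 (intervocalic voicing): /t/ is a voiceless obstruent between vowels /e/ and /i/, so it voices to [d]. /f/ is a voiceless obstruent between vowels /i/ and /u/, so it voices to [v]. /betiwifusx/ → bediwivusx.
Rule 2 (final cluster simplification): /x/ is the second consonant of a word-final cluster /sx/, so it deletes. /bediwivusx/ → bediwivus.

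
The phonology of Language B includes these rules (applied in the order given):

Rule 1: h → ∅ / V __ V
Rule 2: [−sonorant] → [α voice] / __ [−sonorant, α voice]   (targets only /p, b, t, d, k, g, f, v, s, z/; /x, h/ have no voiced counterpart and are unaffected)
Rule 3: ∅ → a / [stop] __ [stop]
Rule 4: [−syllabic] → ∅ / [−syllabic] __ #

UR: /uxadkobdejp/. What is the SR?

Rule 1 (intervocalic h-deletion): no segment meets the environment; /uxadkobdejp/ is unchanged.
Rule 2 (regressive voicing assimilation): /d/ precedes the voiceless obstruent /k/, so it devoices to [t] by assimilation. /uxadkobdejp/ → uxatkobdejp.
Rule 3 (stop-cluster a-epenthesis): /t/ and /k/ form a stop–stop cluster, so [a] is inserted between them. /b/ and /d/ form a stop–stop cluster, so [a] is inserted between them. /uxatkobdejp/ → uxatakobadejp.
Rule 4 (final cluster simplification): /p/ is the second consonant of a word-final cluster /jp/, so it deletes. /uxatakobadejp/ → uxatakobadej.

uxatakobadej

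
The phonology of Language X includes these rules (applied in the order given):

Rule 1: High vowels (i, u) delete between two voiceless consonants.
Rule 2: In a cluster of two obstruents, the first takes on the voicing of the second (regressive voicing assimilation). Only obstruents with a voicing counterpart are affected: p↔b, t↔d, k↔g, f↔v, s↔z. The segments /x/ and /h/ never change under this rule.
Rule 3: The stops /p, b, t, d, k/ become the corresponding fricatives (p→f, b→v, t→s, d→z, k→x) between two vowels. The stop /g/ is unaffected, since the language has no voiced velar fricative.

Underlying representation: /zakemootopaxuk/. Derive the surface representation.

Rule 1 (high vowel syncope): /u/ is a high vowel flanked by voiceless consonants /x/ and /k/, so it deletes. /zakemootopaxuk/ → zakemootopaxk.
Rule 2 (regressive voicing assimilation): no segment meets the environment; /zakemootopaxk/ is unchanged.
Rule 3 (intervocalic spirantization): /k/ is a stop between vowels /a/ and /e/, so it spirantizes to the fricative [x]. /t/ is a stop between vowels /o/ and /o/, so it spirantizes to the fricative [s]. /p/ is a stop between vowels /o/ and /a/, so it spirantizes to the fricative [f]. /zakemootopaxk/ → zaxemoosofaxk.

zaxemoosofaxk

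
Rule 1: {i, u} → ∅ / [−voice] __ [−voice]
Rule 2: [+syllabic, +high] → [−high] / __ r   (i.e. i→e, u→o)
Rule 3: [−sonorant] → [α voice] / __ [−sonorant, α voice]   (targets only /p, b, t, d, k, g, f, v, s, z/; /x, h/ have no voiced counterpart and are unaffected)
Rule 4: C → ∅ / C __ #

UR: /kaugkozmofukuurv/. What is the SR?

kaukkozmofkuor

Rule 1 (high vowel syncope): /u/ is a high vowel flanked by voiceless consonants /f/ and /k/, so it deletes. /kaugkozmofukuurv/ → kaugkozmofkuurv.
Rule 2 (pre-rhotic lowering): /u/ is a high vowel immediately before /r/, so it lowers to [o]. /kaugkozmofkuurv/ → kaugkozmofkuorv.
Rule 3 (regressive voicing assimilation): /g/ precedes the voiceless obstruent /k/, so it devoices to [k] by assimilation. /kaugkozmofkuorv/ → kaukkozmofkuorv.
Rule 4 (final cluster simplification): /v/ is the second consonant of a word-final cluster /rv/, so it deletes. /kaukkozmofkuorv/ → kaukkozmofkuor.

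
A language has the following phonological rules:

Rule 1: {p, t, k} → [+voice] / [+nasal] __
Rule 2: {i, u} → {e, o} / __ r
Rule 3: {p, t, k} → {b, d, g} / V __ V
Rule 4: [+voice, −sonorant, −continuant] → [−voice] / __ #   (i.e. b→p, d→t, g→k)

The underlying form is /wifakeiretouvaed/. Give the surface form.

Rule 1 (post-nasal voicing): no segment meets the environment; /wifakeiretouvaed/ is unchanged.
Rule 2 (pre-rhotic lowering): /i/ is a high vowel immediately before /r/, so it lowers to [e]. /wifakeiretouvaed/ → wifakeeretouvaed.
Rule 3 (intervocalic voicing): /k/ is a voiceless stop between vowels /a/ and /e/, so it voices to [g]. /t/ is a voiceless stop between vowels /e/ and /o/, so it voices to [d]. /wifakeeretouvaed/ → wifageeredouvaed.
Rule 4 (final devoicing): /d/ is a voiced stop in word-final position, so it devoices to [t]. /wifageeredouvaed/ → wifageeredouvaet.

wifageeredouvaet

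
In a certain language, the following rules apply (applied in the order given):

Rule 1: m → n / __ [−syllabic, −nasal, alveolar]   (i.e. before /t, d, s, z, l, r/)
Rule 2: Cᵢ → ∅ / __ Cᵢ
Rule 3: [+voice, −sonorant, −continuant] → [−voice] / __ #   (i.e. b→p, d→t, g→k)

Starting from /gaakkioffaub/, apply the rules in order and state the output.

gaakiofaup

Rule 1 (nasal place assimilation): no segment meets the environment; /gaakkioffaub/ is unchanged.
Rule 2 (degemination): /kk/ is a geminate; the first /k/ deletes. /ff/ is a geminate; the first /f/ deletes. /gaakkioffaub/ → gaakiofaub.
Rule 3 (final devoicing): /b/ is a voiced stop in word-final position, so it devoices to [p]. /gaakiofaub/ → gaakiofaup.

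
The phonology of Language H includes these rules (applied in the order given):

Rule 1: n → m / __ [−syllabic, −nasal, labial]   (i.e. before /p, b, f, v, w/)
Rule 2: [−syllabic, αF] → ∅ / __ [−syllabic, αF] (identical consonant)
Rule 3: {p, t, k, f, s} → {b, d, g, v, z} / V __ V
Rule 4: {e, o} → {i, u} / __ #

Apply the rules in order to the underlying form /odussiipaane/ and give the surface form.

Rule 1 (nasal place assimilation): no segment meets the environment; /odussiipaane/ is unchanged.
Rule 2 (degemination): /ss/ is a geminate; the first /s/ deletes. /odussiipaane/ → odusiipaane.
Rule 3 (intervocalic voicing): /s/ is a voiceless obstruent between vowels /u/ and /i/, so it voices to [z]. /p/ is a voiceless obstruent between vowels /i/ and /a/, so it voices to [b]. /odusiipaane/ → oduziibaane.
Rule 4 (final vowel raising): /e/ is a mid vowel in word-final position, so it raises to [i]. /oduziibaane/ → oduziibaani.

oduziibaani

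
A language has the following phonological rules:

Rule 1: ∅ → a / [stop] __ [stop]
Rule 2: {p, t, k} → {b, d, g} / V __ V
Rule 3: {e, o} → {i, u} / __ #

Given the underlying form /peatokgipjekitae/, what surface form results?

Rule 1 (stop-cluster a-epenthesis): /k/ and /g/ form a stop–stop cluster, so [a] is inserted between them. /peatokgipjekitae/ → peatokagipjekitae.
Rule 2 (intervocalic voicing): /t/ is a voiceless stop between vowels /a/ and /o/, so it voices to [d]. /k/ is a voiceless stop between vowels /o/ and /a/, so it voices to [g]. /k/ is a voiceless stop between vowels /e/ and /i/, so it voices to [g]. /t/ is a voiceless stop between vowels /i/ and /a/, so it voices to [d]. /peatokagipjekitae/ → peadogagipjegidae.
Rule 3 (final vowel raising): /e/ is a mid vowel in word-final position, so it raises to [i]. /peadogagipjegidae/ → peadogagipjegidai.

peadogagipjegidai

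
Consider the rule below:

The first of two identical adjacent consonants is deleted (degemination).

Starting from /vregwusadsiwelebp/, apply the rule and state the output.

No segment of /vregwusadsiwelebp/ meets the structural description of the rule, so the form surfaces unchanged.

vregwusadsiwelebp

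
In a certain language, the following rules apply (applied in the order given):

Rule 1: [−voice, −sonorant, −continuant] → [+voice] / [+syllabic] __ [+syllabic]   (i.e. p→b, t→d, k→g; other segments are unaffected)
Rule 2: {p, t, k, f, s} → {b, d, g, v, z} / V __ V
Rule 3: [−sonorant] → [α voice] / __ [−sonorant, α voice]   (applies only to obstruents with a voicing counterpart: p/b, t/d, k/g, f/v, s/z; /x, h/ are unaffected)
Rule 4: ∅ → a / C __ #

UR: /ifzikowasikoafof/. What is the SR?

ivzigowazigoavofa

Rule 1 (intervocalic voicing): /k/ is a voiceless stop between vowels /i/ and /o/, so it voices to [g]. /k/ is a voiceless stop between vowels /i/ and /o/, so it voices to [g]. /ifzikowasikoafof/ → ifzigowasigoafof.
Rule 2 (intervocalic voicing): /s/ is a voiceless obstruent between vowels /a/ and /i/, so it voices to [z]. /f/ is a voiceless obstruent between vowels /a/ and /o/, so it voices to [v]. /ifzigowasigoafof/ → ifzigowazigoavof.
Rule 3 (regressive voicing assimilation): /f/ precedes the voiced obstruent /z/, so it voices to [v] by assimilation. /ifzigowazigoavof/ → ivzigowazigoavof.
Rule 4 (final a-epenthesis): the form ends in the consonant /f/, so [a] is inserted word-finally. /ivzigowazigoavof/ → ivzigowazigoavofa.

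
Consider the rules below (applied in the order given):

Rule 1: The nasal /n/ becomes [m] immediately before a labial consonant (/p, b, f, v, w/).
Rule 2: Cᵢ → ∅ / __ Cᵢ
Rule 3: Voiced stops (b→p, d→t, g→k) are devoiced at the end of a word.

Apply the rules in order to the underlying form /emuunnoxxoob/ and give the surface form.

emuunoxoop

Rule 1 (nasal place assimilation): no segment meets the environment; /emuunnoxxoob/ is unchanged.
Rule 2 (degemination): /nn/ is a geminate; the first /n/ deletes. /xx/ is a geminate; the first /x/ deletes. /emuunnoxxoob/ → emuunoxoob.
Rule 3 (final devoicing): /b/ is a voiced stop in word-final position, so it devoices to [p]. /emuunoxoob/ → emuunoxoop.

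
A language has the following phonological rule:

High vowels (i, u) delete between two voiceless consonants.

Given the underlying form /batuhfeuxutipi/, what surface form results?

/u/ is a high vowel flanked by voiceless consonants /t/ and /h/, so it deletes.
/u/ is a high vowel flanked by voiceless consonants /x/ and /t/, so it deletes.
/i/ is a high vowel flanked by voiceless consonants /t/ and /p/, so it deletes.
The other instances of /u/, /i/ do not occur in the required environment and remain unchanged.
Surface form: [bathfeuxtpi].

bathfeuxtpi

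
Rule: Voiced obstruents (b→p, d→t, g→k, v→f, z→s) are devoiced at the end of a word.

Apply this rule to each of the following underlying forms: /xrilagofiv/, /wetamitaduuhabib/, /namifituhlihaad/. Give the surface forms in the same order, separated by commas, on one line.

xrilagofif, wetamitaduuhabip, namifituhlihaat

/xrilagofiv/: /v/ is a voiced obstruent in word-final position, so it devoices to [f]. → [xrilagofif].
/wetamitaduuhabib/: /b/ is a voiced obstruent in word-final position, so it devoices to [p]. → [wetamitaduuhabip].
/namifituhlihaad/: /d/ is a voiced obstruent in word-final position, so it devoices to [t]. → [namifituhlihaat].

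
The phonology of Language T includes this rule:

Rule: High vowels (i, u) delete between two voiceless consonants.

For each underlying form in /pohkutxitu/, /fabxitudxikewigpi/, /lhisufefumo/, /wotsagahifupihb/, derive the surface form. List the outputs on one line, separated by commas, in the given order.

pohktxtu, fabxtudxkewigpi, lhsfefumo, wotsagahfphb

/pohkutxitu/: /u/ is a high vowel flanked by voiceless consonants /k/ and /t/, so it deletes. /i/ is a high vowel flanked by voiceless consonants /x/ and /t/, so it deletes. → [pohktxtu].
/fabxitudxikewigpi/: /i/ is a high vowel flanked by voiceless consonants /x/ and /t/, so it deletes. /i/ is a high vowel flanked by voiceless consonants /x/ and /k/, so it deletes. → [fabxtudxkewigpi].
/lhisufefumo/: /i/ is a high vowel flanked by voiceless consonants /h/ and /s/, so it deletes. /u/ is a high vowel flanked by voiceless consonants /s/ and /f/, so it deletes. → [lhsfefumo].
/wotsagahifupihb/: /i/ is a high vowel flanked by voiceless consonants /h/ and /f/, so it deletes. /u/ is a high vowel flanked by voiceless consonants /f/ and /p/, so it deletes. /i/ is a high vowel flanked by voiceless consonants /p/ and /h/, so it deletes. → [wotsagahfphb].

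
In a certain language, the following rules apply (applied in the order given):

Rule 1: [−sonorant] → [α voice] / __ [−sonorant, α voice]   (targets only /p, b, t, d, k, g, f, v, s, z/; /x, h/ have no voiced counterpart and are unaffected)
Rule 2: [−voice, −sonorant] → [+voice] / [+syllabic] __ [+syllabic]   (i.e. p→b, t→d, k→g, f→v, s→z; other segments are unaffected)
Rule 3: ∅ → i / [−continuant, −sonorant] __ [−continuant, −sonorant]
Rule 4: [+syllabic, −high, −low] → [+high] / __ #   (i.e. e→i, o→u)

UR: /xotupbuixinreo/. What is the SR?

xodubibuixinreu

Rule 1 (regressive voicing assimilation): /p/ precedes the voiced obstruent /b/, so it voices to [b] by assimilation. /xotupbuixinreo/ → xotubbuixinreo.
Rule 2 (intervocalic voicing): /t/ is a voiceless obstruent between vowels /o/ and /u/, so it voices to [d]. /xotubbuixinreo/ → xodubbuixinreo.
Rule 3 (stop-cluster i-epenthesis): /b/ and /b/ form a stop–stop cluster, so [i] is inserted between them. /xodubbuixinreo/ → xodubibuixinreo.
Rule 4 (final vowel raising): /o/ is a mid vowel in word-final position, so it raises to [u]. /xodubibuixinreo/ → xodubibuixinreu.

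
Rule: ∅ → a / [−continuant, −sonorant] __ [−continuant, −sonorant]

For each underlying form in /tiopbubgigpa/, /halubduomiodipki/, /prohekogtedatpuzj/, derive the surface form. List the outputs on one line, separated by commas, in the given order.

tiopabubagigapa, halubaduomiodipaki, prohekogatedatapuzj

/tiopbubgigpa/: /p/ and /b/ form a stop–stop cluster, so [a] is inserted between them. /b/ and /g/ form a stop–stop cluster, so [a] is inserted between them. /g/ and /p/ form a stop–stop cluster, so [a] is inserted between them. → [tiopabubagigapa].
/halubduomiodipki/: /b/ and /d/ form a stop–stop cluster, so [a] is inserted between them. /p/ and /k/ form a stop–stop cluster, so [a] is inserted between them. → [halubaduomiodipaki].
/prohekogtedatpuzj/: /g/ and /t/ form a stop–stop cluster, so [a] is inserted between them. /t/ and /p/ form a stop–stop cluster, so [a] is inserted between them. → [prohekogatedatapuzj].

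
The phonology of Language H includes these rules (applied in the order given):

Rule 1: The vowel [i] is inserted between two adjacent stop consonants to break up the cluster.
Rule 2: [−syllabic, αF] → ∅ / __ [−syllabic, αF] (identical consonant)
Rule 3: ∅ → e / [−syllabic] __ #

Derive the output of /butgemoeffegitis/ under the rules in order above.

Rule 1 (stop-cluster i-epenthesis): /t/ and /g/ form a stop–stop cluster, so [i] is inserted between them. /butgemoeffegitis/ → butigemoeffegitis.
Rule 2 (degemination): /ff/ is a geminate; the first /f/ deletes. /butigemoeffegitis/ → butigemoefegitis.
Rule 3 (final e-epenthesis): the form ends in the consonant /s/, so [e] is inserted word-finally. /butigemoefegitis/ → butigemoefegitise.

butigemoefegitise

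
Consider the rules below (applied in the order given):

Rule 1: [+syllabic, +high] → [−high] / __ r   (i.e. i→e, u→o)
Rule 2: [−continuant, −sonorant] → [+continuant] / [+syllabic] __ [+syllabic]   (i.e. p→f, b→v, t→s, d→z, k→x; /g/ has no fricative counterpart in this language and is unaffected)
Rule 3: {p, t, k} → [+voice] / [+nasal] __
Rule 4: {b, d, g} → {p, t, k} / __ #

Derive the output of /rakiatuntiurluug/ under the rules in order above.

raxiasundiorluuk

Rule 1 (pre-rhotic lowering): /u/ is a high vowel immediately before /r/, so it lowers to [o]. /rakiatuntiurluug/ → rakiatuntiorluug.
Rule 2 (intervocalic spirantization): /k/ is a stop between vowels /a/ and /i/, so it spirantizes to the fricative [x]. /t/ is a stop between vowels /a/ and /u/, so it spirantizes to the fricative [s]. /rakiatuntiorluug/ → raxiasuntiorluug.
Rule 3 (post-nasal voicing): /t/ is a voiceless stop immediately after the nasal /n/, so it voices to [d]. /raxiasuntiorluug/ → raxiasundiorluug.
Rule 4 (final devoicing): /g/ is a voiced stop in word-final position, so it devoices to [k]. /raxiasundiorluug/ → raxiasundiorluuk.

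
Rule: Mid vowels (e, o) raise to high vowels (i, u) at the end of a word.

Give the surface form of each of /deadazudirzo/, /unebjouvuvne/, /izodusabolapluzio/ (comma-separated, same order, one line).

/deadazudirzo/: /o/ is a mid vowel in word-final position, so it raises to [u]. → [deadazudirzu].
/unebjouvuvne/: /e/ is a mid vowel in word-final position, so it raises to [i]. → [unebjouvuvni].
/izodusabolapluzio/: /o/ is a mid vowel in word-final position, so it raises to [u]. → [izodusabolapluziu].

deadazudirzu, unebjouvuvni, izodusabolapluziu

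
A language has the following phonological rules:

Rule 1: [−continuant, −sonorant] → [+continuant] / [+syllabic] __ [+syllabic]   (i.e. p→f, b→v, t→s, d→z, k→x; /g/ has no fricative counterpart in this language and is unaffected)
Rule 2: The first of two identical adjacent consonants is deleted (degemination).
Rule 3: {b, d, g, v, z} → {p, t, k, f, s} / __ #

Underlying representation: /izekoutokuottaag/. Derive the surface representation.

Rule 1 (intervocalic spirantization): /k/ is a stop between vowels /e/ and /o/, so it spirantizes to the fricative [x]. /t/ is a stop between vowels /u/ and /o/, so it spirantizes to the fricative [s]. /k/ is a stop between vowels /o/ and /u/, so it spirantizes to the fricative [x]. /izekoutokuottaag/ → izexousoxuottaag.
Rule 2 (degemination): /tt/ is a geminate; the first /t/ deletes. /izexousoxuottaag/ → izexousoxuotaag.
Rule 3 (final devoicing): /g/ is a voiced obstruent in word-final position, so it devoices to [k]. /izexousoxuotaag/ → izexousoxuotaak.

izexousoxuotaak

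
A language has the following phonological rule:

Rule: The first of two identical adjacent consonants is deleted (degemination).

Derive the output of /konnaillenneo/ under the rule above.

/nn/ is a geminate; the first /n/ deletes.
/ll/ is a geminate; the first /l/ deletes.
/nn/ is a geminate; the first /n/ deletes.
The other instances of /k/, /n/, /l/ do not occur in the required environment and remain unchanged.
Surface form: [konaileneo].

konaileneo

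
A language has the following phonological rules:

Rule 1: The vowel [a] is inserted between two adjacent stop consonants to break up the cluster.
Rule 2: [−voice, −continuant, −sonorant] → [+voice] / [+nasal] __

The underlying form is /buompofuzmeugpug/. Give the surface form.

Rule 1 (stop-cluster a-epenthesis): /g/ and /p/ form a stop–stop cluster, so [a] is inserted between them. /buompofuzmeugpug/ → buompofuzmeugapug.
Rule 2 (post-nasal voicing): /p/ is a voiceless stop immediately after the nasal /m/, so it voices to [b]. /buompofuzmeugapug/ → buombofuzmeugapug.

buombofuzmeugapug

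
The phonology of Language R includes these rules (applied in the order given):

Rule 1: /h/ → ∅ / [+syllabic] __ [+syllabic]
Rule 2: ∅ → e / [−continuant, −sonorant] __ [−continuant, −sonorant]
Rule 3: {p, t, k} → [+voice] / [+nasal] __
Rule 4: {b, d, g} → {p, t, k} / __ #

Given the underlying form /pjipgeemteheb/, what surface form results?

pjipegeemdeep

Rule 1 (intervocalic h-deletion): /h/ occurs between vowels /e/ and /e/, so it deletes. /pjipgeemteheb/ → pjipgeemteeb.
Rule 2 (stop-cluster e-epenthesis): /p/ and /g/ form a stop–stop cluster, so [e] is inserted between them. /pjipgeemteeb/ → pjipegeemteeb.
Rule 3 (post-nasal voicing): /t/ is a voiceless stop immediately after the nasal /m/, so it voices to [d]. /pjipegeemteeb/ → pjipegeemdeeb.
Rule 4 (final devoicing): /b/ is a voiced stop in word-final position, so it devoices to [p]. /pjipegeemdeeb/ → pjipegeemdeep.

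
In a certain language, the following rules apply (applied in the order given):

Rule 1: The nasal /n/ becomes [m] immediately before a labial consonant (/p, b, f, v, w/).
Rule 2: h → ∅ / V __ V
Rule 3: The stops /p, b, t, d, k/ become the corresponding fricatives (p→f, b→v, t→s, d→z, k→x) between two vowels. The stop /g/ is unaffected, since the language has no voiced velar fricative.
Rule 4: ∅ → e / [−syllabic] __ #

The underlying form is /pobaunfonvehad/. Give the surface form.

povaumfomveade

Rule 1 (nasal place assimilation): /n/ precedes the labial consonant /f/, so it assimilates in place to [m]. /n/ precedes the labial consonant /v/, so it assimilates in place to [m]. /pobaunfonvehad/ → pobaumfomvehad.
Rule 2 (intervocalic h-deletion): /h/ occurs between vowels /e/ and /a/, so it deletes. /pobaumfomvehad/ → pobaumfomvead.
Rule 3 (intervocalic spirantization): /b/ is a stop between vowels /o/ and /a/, so it spirantizes to the fricative [v]. /pobaumfomvead/ → povaumfomvead.
Rule 4 (final e-epenthesis): the form ends in the consonant /d/, so [e] is inserted word-finally. /povaumfomvead/ → povaumfomveade.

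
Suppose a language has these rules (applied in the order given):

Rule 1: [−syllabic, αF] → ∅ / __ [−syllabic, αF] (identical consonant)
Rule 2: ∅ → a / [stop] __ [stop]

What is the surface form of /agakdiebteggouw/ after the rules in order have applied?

agakadiebategouw

Rule 1 (degemination): /gg/ is a geminate; the first /g/ deletes. /agakdiebteggouw/ → agakdiebtegouw.
Rule 2 (stop-cluster a-epenthesis): /k/ and /d/ form a stop–stop cluster, so [a] is inserted between them. /b/ and /t/ form a stop–stop cluster, so [a] is inserted between them. /agakdiebtegouw/ → agakadiebategouw.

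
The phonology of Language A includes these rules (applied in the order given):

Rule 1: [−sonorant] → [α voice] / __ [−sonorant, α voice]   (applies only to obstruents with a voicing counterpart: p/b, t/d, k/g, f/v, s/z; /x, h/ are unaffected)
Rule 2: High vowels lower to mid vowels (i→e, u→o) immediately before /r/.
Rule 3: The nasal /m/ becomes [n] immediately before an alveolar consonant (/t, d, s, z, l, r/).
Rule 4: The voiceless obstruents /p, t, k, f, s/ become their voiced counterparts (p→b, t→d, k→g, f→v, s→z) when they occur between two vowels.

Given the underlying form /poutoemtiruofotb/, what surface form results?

poudoenteruovodb

Rule 1 (regressive voicing assimilation): /t/ precedes the voiced obstruent /b/, so it voices to [d] by assimilation. /poutoemtiruofotb/ → poutoemtiruofodb.
Rule 2 (pre-rhotic lowering): /i/ is a high vowel immediately before /r/, so it lowers to [e]. /poutoemtiruofodb/ → poutoemteruofodb.
Rule 3 (nasal place assimilation): /m/ precedes the alveolar consonant /t/, so it assimilates in place to [n]. /poutoemteruofodb/ → poutoenteruofodb.
Rule 4 (intervocalic voicing): /t/ is a voiceless obstruent between vowels /u/ and /o/, so it voices to [d]. /f/ is a voiceless obstruent between vowels /o/ and /o/, so it voices to [v]. /poutoenteruofodb/ → poudoenteruovodb.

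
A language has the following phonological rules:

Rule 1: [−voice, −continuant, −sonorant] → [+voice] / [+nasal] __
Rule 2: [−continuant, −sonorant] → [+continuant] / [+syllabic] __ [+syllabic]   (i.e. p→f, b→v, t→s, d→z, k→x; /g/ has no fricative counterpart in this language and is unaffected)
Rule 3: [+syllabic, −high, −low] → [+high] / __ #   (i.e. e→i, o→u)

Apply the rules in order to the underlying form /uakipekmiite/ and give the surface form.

Rule 1 (post-nasal voicing): no segment meets the environment; /uakipekmiite/ is unchanged.
Rule 2 (intervocalic spirantization): /k/ is a stop between vowels /a/ and /i/, so it spirantizes to the fricative [x]. /p/ is a stop between vowels /i/ and /e/, so it spirantizes to the fricative [f]. /t/ is a stop between vowels /i/ and /e/, so it spirantizes to the fricative [s]. /uakipekmiite/ → uaxifekmiise.
Rule 3 (final vowel raising): /e/ is a mid vowel in word-final position, so it raises to [i]. /uaxifekmiise/ → uaxifekmiisi.

uaxifekmiisi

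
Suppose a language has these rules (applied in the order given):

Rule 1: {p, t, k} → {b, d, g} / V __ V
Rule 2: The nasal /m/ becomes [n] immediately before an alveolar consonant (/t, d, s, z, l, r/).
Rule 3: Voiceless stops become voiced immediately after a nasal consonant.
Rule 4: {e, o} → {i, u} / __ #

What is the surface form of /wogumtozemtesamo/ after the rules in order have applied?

Rule 1 (intervocalic voicing): no segment meets the environment; /wogumtozemtesamo/ is unchanged.
Rule 2 (nasal place assimilation): /m/ precedes the alveolar consonant /t/, so it assimilates in place to [n]. /m/ precedes the alveolar consonant /t/, so it assimilates in place to [n]. /wogumtozemtesamo/ → woguntozentesamo.
Rule 3 (post-nasal voicing): /t/ is a voiceless stop immediately after the nasal /n/, so it voices to [d]. /t/ is a voiceless stop immediately after the nasal /n/, so it voices to [d]. /woguntozentesamo/ → wogundozendesamo.
Rule 4 (final vowel raising): /o/ is a mid vowel in word-final position, so it raises to [u]. /wogundozendesamo/ → wogundozendesamu.

wogundozendesamu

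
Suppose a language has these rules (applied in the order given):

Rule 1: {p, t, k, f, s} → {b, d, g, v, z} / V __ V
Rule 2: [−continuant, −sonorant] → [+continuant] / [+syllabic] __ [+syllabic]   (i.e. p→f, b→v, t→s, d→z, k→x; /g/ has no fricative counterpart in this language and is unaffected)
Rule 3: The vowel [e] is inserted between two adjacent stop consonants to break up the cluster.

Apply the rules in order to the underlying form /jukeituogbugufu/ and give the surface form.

Rule 1 (intervocalic voicing): /k/ is a voiceless obstruent between vowels /u/ and /e/, so it voices to [g]. /t/ is a voiceless obstruent between vowels /i/ and /u/, so it voices to [d]. /f/ is a voiceless obstruent between vowels /u/ and /u/, so it voices to [v]. /jukeituogbugufu/ → jugeiduogbuguvu.
Rule 2 (intervocalic spirantization): /d/ is a stop between vowels /i/ and /u/, so it spirantizes to the fricative [z]. /jugeiduogbuguvu/ → jugeizuogbuguvu.
Rule 3 (stop-cluster e-epenthesis): /g/ and /b/ form a stop–stop cluster, so [e] is inserted between them. /jugeizuogbuguvu/ → jugeizuogebuguvu.

jugeizuogebuguvu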